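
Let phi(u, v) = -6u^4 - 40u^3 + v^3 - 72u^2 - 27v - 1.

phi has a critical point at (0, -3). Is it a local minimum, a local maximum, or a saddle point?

The mixed partial ∂²phi/∂u∂v is 0, so the Hessian at any point is diag(phi_uu, phi_vv) = diag(-24(3u^2 + 10u + 6), 6v).
At (0, -3): H = diag(-144, -18).
Both eigenvalues are negative, so H is negative definite: a local maximum.

local maximum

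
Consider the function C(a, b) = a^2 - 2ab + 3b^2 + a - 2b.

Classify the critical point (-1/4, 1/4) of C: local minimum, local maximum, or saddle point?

The Hessian of C is constant: H = [[2, -2], [-2, 6]].
det(H) = 2·6 − (-2)² = 8.
det(H) > 0 and tr(H) = 8 > 0, so H is positive definite and the point is a local minimum.

local minimum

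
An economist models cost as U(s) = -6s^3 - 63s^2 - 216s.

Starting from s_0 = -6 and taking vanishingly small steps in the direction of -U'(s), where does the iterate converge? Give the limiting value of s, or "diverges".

U'(s) = -18(s + 3)(s + 4), so U'(-6) = -108.
Gradient descent moves in the -U' direction, i.e. s is increasing.
The nearest critical point in that direction is s = -4, where U'' = 18 > 0 (a local minimum). The iterate converges there.

-4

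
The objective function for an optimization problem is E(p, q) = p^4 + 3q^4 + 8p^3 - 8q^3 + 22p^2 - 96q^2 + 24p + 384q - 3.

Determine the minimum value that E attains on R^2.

-1804

E(p,q) separates as A(p) + B(q) − 3, so its minimum is min A + min B − 3.
A'(p) = 4(p + 1)(p + 2)(p + 3) vanishes at p ∈ {-3, -2, -1}; B'(q) = 12(q - 4)(q - 2)(q + 4) vanishes at q ∈ {-4, 2, 4}.
Local minima of A (where A''>0): A(-3)=-9, A(-1)=-9. Local minima of B: B(-4)=-1792, B(4)=256.
So the global minimum of E is A(-3) + B(-4) − 3 = -9 − 1792 − 3 = -1804, attained at (-3, -4).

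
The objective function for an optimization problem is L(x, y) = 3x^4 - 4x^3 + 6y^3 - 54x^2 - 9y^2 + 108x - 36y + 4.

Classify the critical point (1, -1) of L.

The mixed partial ∂²L/∂x∂y is 0, so the Hessian at any point is diag(L_xx, L_yy) = diag(12(3x^2 - 2x - 9), 18(2y - 1)).
At (1, -1): H = diag(-96, -54).
Both eigenvalues are negative, so H is negative definite: a local maximum.

local maximum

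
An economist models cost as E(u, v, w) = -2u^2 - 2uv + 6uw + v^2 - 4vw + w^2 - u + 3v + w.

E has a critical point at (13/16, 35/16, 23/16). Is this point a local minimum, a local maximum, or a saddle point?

saddle point

The Hessian is constant: H = [[-4, -2, 6], [-2, 2, -4], [6, -4, 2]].
Leading principal minors: Δ₁ = -4, Δ₂ = -12, Δ₃ = 64.
The minors fit neither the all-positive nor the alternating-sign pattern, so H is indefinite: a saddle point.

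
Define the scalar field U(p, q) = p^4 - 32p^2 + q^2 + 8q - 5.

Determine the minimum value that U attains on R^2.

-277

U(p,q) separates as A(p) + B(q) − 5, so its minimum is min A + min B − 5.
A'(p) = 4p(p - 4)(p + 4) vanishes at p ∈ {-4, 0, 4}; B'(q) = 2q + 8 vanishes at q ∈ {-4}.
Local minima of A (where A''>0): A(-4)=-256, A(4)=-256. Local minima of B: B(-4)=-16.
So the global minimum of U is A(-4) + B(-4) − 5 = -256 − 16 − 5 = -277, attained at (-4, -4).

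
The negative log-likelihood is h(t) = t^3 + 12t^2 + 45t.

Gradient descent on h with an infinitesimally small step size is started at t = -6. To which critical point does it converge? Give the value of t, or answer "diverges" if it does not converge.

diverges

h'(t) = 3(t + 3)(t + 5), so h'(-6) = 9.
Gradient descent moves in the -h' direction, i.e. t is decreasing.
There is no critical point below t=-6, and h' keeps the same sign, so the iterate runs off to −∞.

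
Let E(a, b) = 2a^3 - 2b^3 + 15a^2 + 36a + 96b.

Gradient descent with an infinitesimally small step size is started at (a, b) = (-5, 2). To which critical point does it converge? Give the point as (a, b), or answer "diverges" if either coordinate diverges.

diverges

E is separable, so gradient descent decouples: a follows -∂E/∂a, b follows -∂E/∂b.
∂E/∂a = 6(a + 2)(a + 3); at a=-5 this is 36, so a decreases.
∂E/∂b = -6(b - 4)(b + 4); at b=2 this is 72, so b decreases.
The a-coordinate has no critical point in that direction and runs off to infinity.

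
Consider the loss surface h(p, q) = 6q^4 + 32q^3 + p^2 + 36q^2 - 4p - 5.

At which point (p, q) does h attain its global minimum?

h(p,q) separates as A(p) + B(q) − 5, so its minimum is min A + min B − 5.
A'(p) = 2p - 4 vanishes at p ∈ {2}; B'(q) = 24q(q + 1)(q + 3) vanishes at q ∈ {-3, -1, 0}.
Local minima of A (where A''>0): A(2)=-4. Local minima of B: B(-3)=-54, B(0)=0.
So the global minimum of h is A(2) + B(-3) − 5 = -4 − 54 − 5 = -63, attained at (2, -3).

(2, -3)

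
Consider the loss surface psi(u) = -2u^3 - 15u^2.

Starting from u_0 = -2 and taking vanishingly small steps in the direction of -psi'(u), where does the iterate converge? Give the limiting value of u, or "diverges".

-5

psi'(u) = -6u(u + 5), so psi'(-2) = 36.
Gradient descent moves in the -psi' direction, i.e. u is decreasing.
The nearest critical point in that direction is u = -5, where psi'' = 30 > 0 (a local minimum). The iterate converges there.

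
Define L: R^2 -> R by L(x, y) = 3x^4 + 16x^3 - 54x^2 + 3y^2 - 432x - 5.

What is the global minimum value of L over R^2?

-1112

L(x,y) separates as P(x) + Q(y) − 5, so its minimum is min P + min Q − 5.
P'(x) = 12(x - 3)(x + 3)(x + 4) vanishes at x ∈ {-4, -3, 3}; Q'(y) = 6y vanishes at y ∈ {0}.
Local minima of P (where P''>0): P(-4)=608, P(3)=-1107. Local minima of Q: Q(0)=0.
So the global minimum of L is P(3) + Q(0) − 5 = -1107 + 0 − 5 = -1112, attained at (3, 0).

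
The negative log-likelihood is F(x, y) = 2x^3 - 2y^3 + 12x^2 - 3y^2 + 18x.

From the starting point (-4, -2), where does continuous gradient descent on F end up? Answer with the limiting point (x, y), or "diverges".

F is separable, so gradient descent decouples: x follows -∂F/∂x, y follows -∂F/∂y.
∂F/∂x = 6(x + 1)(x + 3); at x=-4 this is 18, so x decreases.
∂F/∂y = -6y(y + 1); at y=-2 this is -12, so y increases.
The x-coordinate has no critical point in that direction and runs off to infinity.

diverges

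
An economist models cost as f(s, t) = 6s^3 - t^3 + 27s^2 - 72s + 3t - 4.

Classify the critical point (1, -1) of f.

local minimum

The mixed partial ∂²f/∂s∂t is 0, so the Hessian at any point is diag(f_ss, f_tt) = diag(18(2s + 3), -6t).
At (1, -1): H = diag(90, 6).
Both eigenvalues are positive, so H is positive definite: a local minimum.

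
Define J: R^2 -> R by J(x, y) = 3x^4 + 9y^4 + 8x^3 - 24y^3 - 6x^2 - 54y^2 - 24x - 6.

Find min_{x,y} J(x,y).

-430

J(x,y) separates as P(x) + Q(y) − 6, so its minimum is min P + min Q − 6.
P'(x) = 12(x - 1)(x + 1)(x + 2) vanishes at x ∈ {-2, -1, 1}; Q'(y) = 36y(y - 3)(y + 1) vanishes at y ∈ {-1, 0, 3}.
Local minima of P (where P''>0): P(-2)=8, P(1)=-19. Local minima of Q: Q(-1)=-21, Q(3)=-405.
So the global minimum of J is P(1) + Q(3) − 6 = -19 − 405 − 6 = -430, attained at (1, 3).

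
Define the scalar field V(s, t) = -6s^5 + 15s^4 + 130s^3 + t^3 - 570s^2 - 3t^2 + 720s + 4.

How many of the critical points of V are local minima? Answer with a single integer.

2

V separates as a function of s plus a function of t, so ∇V=0 decouples.
∂V/∂s = -30(s - 3)(s - 2)(s - 1)(s + 4) = 0 at s ∈ {-4, 1, 2, 3}; ∂V/∂t = 3t(t - 2) = 0 at t ∈ {0, 2}.
The Hessian is diagonal: diag(V_ss, V_tt). Second derivatives: V_ss(-4)=6300, V_ss(1)=-300, V_ss(2)=180, V_ss(3)=-420; V_tt(0)=-6, V_tt(2)=6.
Local minima occur where both diagonal entries positive: (-4, 2), (2, 2). Count: 2.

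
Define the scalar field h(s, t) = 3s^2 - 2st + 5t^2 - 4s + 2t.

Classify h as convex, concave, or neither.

h is quadratic, so its Hessian is the constant matrix H = [[6, -2], [-2, 10]].
det(H) = 56, tr(H) = 16.
det(H) > 0 and tr(H) > 0, so H is positive definite everywhere: convex.

convex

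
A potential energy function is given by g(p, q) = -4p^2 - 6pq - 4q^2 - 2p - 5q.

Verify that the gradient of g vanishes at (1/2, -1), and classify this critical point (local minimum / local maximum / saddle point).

∇g = (-8p - 6q - 2, -6p - 8q - 5); substituting (1/2, -1) gives ∇g = (0, 0), so (1/2, -1) is indeed a critical point.
The Hessian of g is constant: H = [[-8, -6], [-6, -8]].
det(H) = (-8)·(-8) − (-6)² = 28.
det(H) > 0 and tr(H) = -16 < 0, so H is negative definite and the point is a local maximum.

local maximum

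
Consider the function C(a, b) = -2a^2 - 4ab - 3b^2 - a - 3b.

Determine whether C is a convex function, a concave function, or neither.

concave

C is quadratic, so its Hessian is the constant matrix H = [[-4, -4], [-4, -6]].
det(H) = 8, tr(H) = -10.
det(H) > 0 and tr(H) < 0, so H is negative definite everywhere: concave.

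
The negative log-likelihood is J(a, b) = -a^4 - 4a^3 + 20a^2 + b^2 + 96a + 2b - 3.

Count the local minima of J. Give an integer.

J separates as a function of a plus a function of b, so ∇J=0 decouples.
∂J/∂a = -4(a - 3)(a + 2)(a + 4) = 0 at a ∈ {-4, -2, 3}; ∂J/∂b = 2(b + 1) = 0 at b ∈ {-1}.
The Hessian is diagonal: diag(J_aa, J_bb). Second derivatives: J_aa(-4)=-56, J_aa(-2)=40, J_aa(3)=-140; J_bb(-1)=2.
Local minima occur where both diagonal entries positive: (-2, -1). Count: 1.

1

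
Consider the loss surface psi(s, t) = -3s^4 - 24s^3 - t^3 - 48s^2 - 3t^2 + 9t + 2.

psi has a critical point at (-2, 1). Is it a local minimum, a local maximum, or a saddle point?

saddle point

The mixed partial ∂²psi/∂s∂t is 0, so the Hessian at any point is diag(psi_ss, psi_tt) = diag(-12(3s^2 + 12s + 8), -6(t + 1)).
At (-2, 1): H = diag(48, -12).
The eigenvalues have opposite signs, so H is indefinite: a saddle point.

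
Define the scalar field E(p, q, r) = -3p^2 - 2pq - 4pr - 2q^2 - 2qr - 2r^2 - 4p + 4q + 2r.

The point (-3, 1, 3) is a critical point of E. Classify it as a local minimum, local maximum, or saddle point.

The Hessian is constant: H = [[-6, -2, -4], [-2, -4, -2], [-4, -2, -4]].
Leading principal minors: Δ₁ = -6, Δ₂ = 20, Δ₃ = -24.
The minors alternate sign starting negative (−, +, −), so H is negative definite: a local maximum.

local maximum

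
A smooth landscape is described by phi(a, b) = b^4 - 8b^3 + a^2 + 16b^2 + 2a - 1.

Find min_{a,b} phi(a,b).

phi(a,b) separates as P(a) + Q(b) − 1, so its minimum is min P + min Q − 1.
P'(a) = 2a + 2 vanishes at a ∈ {-1}; Q'(b) = 4b(b - 4)(b - 2) vanishes at b ∈ {0, 2, 4}.
Local minima of P (where P''>0): P(-1)=-1. Local minima of Q: Q(0)=0, Q(4)=0.
So the global minimum of phi is P(-1) + Q(0) − 1 = -1 + 0 − 1 = -2, attained at (-1, 0).

-2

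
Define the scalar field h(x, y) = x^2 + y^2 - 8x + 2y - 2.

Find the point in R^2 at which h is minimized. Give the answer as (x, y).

h(x,y) separates as P(x) + Q(y) − 2, so its minimum is min P + min Q − 2.
P'(x) = 2x - 8 vanishes at x ∈ {4}; Q'(y) = 2y + 2 vanishes at y ∈ {-1}.
Local minima of P (where P''>0): P(4)=-16. Local minima of Q: Q(-1)=-1.
So the global minimum of h is P(4) + Q(-1) − 2 = -16 − 1 − 2 = -19, attained at (4, -1).

(4, -1)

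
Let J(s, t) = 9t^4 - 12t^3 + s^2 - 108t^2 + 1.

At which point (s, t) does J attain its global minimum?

J(s,t) separates as P(s) + Q(t) + 1, so its minimum is min P + min Q + 1.
P'(s) = 2s vanishes at s ∈ {0}; Q'(t) = 36t(t - 3)(t + 2) vanishes at t ∈ {-2, 0, 3}.
Local minima of P (where P''>0): P(0)=0. Local minima of Q: Q(-2)=-192, Q(3)=-567.
So the global minimum of J is P(0) + Q(3) + 1 = 0 − 567 + 1 = -566, attained at (0, 3).

(0, 3)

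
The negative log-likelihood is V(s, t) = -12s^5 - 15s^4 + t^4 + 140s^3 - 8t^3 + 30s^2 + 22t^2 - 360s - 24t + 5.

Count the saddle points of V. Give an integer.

V separates as a function of s plus a function of t, so ∇V=0 decouples.
∂V/∂s = -60(s - 2)(s - 1)(s + 1)(s + 3) = 0 at s ∈ {-3, -1, 1, 2}; ∂V/∂t = 4(t - 3)(t - 2)(t - 1) = 0 at t ∈ {1, 2, 3}.
The Hessian is diagonal: diag(V_ss, V_tt). Second derivatives: V_ss(-3)=2400, V_ss(-1)=-720, V_ss(1)=480, V_ss(2)=-900; V_tt(1)=8, V_tt(2)=-4, V_tt(3)=8.
Saddle points occur where the two diagonal entries have opposite signs: (-3, 2), (-1, 1), (-1, 3), (1, 2), (2, 1), (2, 3). Count: 6.

6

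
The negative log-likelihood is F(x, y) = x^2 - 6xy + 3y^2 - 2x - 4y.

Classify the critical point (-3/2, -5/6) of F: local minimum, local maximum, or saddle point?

The Hessian of F is constant: H = [[2, -6], [-6, 6]].
det(H) = 2·6 − (-6)² = -24.
Since det(H) < 0, H is indefinite and the critical point is a saddle point.

saddle point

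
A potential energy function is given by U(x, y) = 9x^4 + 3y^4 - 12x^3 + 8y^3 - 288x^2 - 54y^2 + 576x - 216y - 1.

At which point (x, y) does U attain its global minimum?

(-4, 3)

U(x,y) separates as P(x) + Q(y) − 1, so its minimum is min P + min Q − 1.
P'(x) = 36(x - 4)(x - 1)(x + 4) vanishes at x ∈ {-4, 1, 4}; Q'(y) = 12(y - 3)(y + 2)(y + 3) vanishes at y ∈ {-3, -2, 3}.
Local minima of P (where P''>0): P(-4)=-3840, P(4)=-768. Local minima of Q: Q(-3)=189, Q(3)=-675.
So the global minimum of U is P(-4) + Q(3) − 1 = -3840 − 675 − 1 = -4516, attained at (-4, 3).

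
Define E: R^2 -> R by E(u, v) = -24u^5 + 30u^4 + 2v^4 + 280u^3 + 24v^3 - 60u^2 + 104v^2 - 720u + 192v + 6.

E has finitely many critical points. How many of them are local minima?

E separates as a function of u plus a function of v, so ∇E=0 decouples.
∂E/∂u = -120(u - 3)(u - 1)(u + 1)(u + 2) = 0 at u ∈ {-2, -1, 1, 3}; ∂E/∂v = 8(v + 2)(v + 3)(v + 4) = 0 at v ∈ {-4, -3, -2}.
The Hessian is diagonal: diag(E_uu, E_vv). Second derivatives: E_uu(-2)=1800, E_uu(-1)=-960, E_uu(1)=1440, E_uu(3)=-4800; E_vv(-4)=16, E_vv(-3)=-8, E_vv(-2)=16.
Local minima occur where both diagonal entries positive: (-2, -4), (-2, -2), (1, -4), (1, -2). Count: 4.

4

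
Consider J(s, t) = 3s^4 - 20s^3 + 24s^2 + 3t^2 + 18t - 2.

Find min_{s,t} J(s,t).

-157

J(s,t) separates as P(s) + Q(t) − 2, so its minimum is min P + min Q − 2.
P'(s) = 12s(s - 4)(s - 1) vanishes at s ∈ {0, 1, 4}; Q'(t) = 6(t + 3) vanishes at t ∈ {-3}.
Local minima of P (where P''>0): P(0)=0, P(4)=-128. Local minima of Q: Q(-3)=-27.
So the global minimum of J is P(4) + Q(-3) − 2 = -128 − 27 − 2 = -157, attained at (4, -3).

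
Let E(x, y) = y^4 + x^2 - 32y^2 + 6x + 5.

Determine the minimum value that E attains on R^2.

-260

E(x,y) separates as P(x) + Q(y) + 5, so its minimum is min P + min Q + 5.
P'(x) = 2x + 6 vanishes at x ∈ {-3}; Q'(y) = 4y(y - 4)(y + 4) vanishes at y ∈ {-4, 0, 4}.
Local minima of P (where P''>0): P(-3)=-9. Local minima of Q: Q(-4)=-256, Q(4)=-256.
So the global minimum of E is P(-3) + Q(-4) + 5 = -9 − 256 + 5 = -260, attained at (-3, -4).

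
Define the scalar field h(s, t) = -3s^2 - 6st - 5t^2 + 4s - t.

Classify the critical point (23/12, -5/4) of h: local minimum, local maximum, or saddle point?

The Hessian of h is constant: H = [[-6, -6], [-6, -10]].
det(H) = (-6)·(-10) − (-6)² = 24.
det(H) > 0 and tr(H) = -16 < 0, so H is negative definite and the point is a local maximum.

local maximum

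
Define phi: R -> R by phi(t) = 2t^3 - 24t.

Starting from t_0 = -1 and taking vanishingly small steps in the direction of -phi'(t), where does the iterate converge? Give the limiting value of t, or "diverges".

phi'(t) = 6(t - 2)(t + 2), so phi'(-1) = -18.
Gradient descent moves in the -phi' direction, i.e. t is increasing.
The nearest critical point in that direction is t = 2, where phi'' = 24 > 0 (a local minimum). The iterate converges there.

2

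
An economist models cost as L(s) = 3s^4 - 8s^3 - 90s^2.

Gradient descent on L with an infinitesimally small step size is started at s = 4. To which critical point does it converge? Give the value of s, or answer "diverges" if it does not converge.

L'(s) = 12s(s - 5)(s + 3), so L'(4) = -336.
Gradient descent moves in the -L' direction, i.e. s is increasing.
The nearest critical point in that direction is s = 5, where L'' = 480 > 0 (a local minimum). The iterate converges there.

5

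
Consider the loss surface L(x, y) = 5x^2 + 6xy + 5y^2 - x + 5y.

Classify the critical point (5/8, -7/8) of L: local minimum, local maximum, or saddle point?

The Hessian of L is constant: H = [[10, 6], [6, 10]].
det(H) = 10·10 − 6² = 64.
det(H) > 0 and tr(H) = 20 > 0, so H is positive definite and the point is a local minimum.

local minimum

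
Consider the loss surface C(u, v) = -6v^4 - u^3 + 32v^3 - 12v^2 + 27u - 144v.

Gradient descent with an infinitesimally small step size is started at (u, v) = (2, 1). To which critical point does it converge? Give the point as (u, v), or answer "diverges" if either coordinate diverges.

(-3, 2)

C is separable, so gradient descent decouples: u follows -∂C/∂u, v follows -∂C/∂v.
∂C/∂u = -3(u - 3)(u + 3); at u=2 this is 15, so u decreases.
∂C/∂v = -24(v - 3)(v - 2)(v + 1); at v=1 this is -96, so v increases.
u converges to its nearest critical value -3 (a local min of the u-part); v converges to 2. The iterate converges to (-3, 2).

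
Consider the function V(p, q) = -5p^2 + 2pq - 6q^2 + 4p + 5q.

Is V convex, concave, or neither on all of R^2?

V is quadratic, so its Hessian is the constant matrix H = [[-10, 2], [2, -12]].
det(H) = 116, tr(H) = -22.
det(H) > 0 and tr(H) < 0, so H is negative definite everywhere: concave.

concave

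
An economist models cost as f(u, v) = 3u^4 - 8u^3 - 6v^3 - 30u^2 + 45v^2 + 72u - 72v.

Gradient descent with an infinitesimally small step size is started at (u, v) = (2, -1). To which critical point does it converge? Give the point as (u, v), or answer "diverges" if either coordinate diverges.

(3, 1)

f is separable, so gradient descent decouples: u follows -∂f/∂u, v follows -∂f/∂v.
∂f/∂u = 12(u - 3)(u - 1)(u + 2); at u=2 this is -48, so u increases.
∂f/∂v = -18(v - 4)(v - 1); at v=-1 this is -180, so v increases.
u converges to its nearest critical value 3 (a local min of the u-part); v converges to 1. The iterate converges to (3, 1).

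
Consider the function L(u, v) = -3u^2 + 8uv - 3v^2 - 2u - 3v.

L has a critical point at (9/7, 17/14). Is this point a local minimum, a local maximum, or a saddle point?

The Hessian of L is constant: H = [[-6, 8], [8, -6]].
det(H) = (-6)·(-6) − 8² = -28.
Since det(H) < 0, H is indefinite and the critical point is a saddle point.

saddle point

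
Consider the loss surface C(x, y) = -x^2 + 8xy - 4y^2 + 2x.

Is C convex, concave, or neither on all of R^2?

neither

C is quadratic, so its Hessian is the constant matrix H = [[-2, 8], [8, -8]].
det(H) = -48, tr(H) = -10.
det(H) < 0, so H is indefinite: neither convex nor concave.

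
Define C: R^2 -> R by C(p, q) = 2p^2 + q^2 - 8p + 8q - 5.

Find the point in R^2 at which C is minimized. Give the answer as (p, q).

(2, -4)

C(p,q) separates as A(p) + B(q) − 5, so its minimum is min A + min B − 5.
A'(p) = 4p - 8 vanishes at p ∈ {2}; B'(q) = 2q + 8 vanishes at q ∈ {-4}.
Local minima of A (where A''>0): A(2)=-8. Local minima of B: B(-4)=-16.
So the global minimum of C is A(2) + B(-4) − 5 = -8 − 16 − 5 = -29, attained at (2, -4).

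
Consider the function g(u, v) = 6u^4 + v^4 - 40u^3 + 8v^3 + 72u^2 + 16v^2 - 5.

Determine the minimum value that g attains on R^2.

g(u,v) separates as P(u) + Q(v) − 5, so its minimum is min P + min Q − 5.
P'(u) = 24u(u - 3)(u - 2) vanishes at u ∈ {0, 2, 3}; Q'(v) = 4v(v + 2)(v + 4) vanishes at v ∈ {-4, -2, 0}.
Local minima of P (where P''>0): P(0)=0, P(3)=54. Local minima of Q: Q(-4)=0, Q(0)=0.
So the global minimum of g is P(0) + Q(-4) − 5 = 0 + 0 − 5 = -5, attained at (0, -4).

-5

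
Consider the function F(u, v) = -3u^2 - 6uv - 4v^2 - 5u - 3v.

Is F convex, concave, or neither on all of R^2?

F is quadratic, so its Hessian is the constant matrix H = [[-6, -6], [-6, -8]].
det(H) = 12, tr(H) = -14.
det(H) > 0 and tr(H) < 0, so H is negative definite everywhere: concave.

concave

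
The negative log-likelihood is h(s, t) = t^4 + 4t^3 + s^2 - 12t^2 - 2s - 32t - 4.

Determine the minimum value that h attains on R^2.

h(s,t) separates as P(s) + Q(t) − 4, so its minimum is min P + min Q − 4.
P'(s) = 2s - 2 vanishes at s ∈ {1}; Q'(t) = 4(t - 2)(t + 1)(t + 4) vanishes at t ∈ {-4, -1, 2}.
Local minima of P (where P''>0): P(1)=-1. Local minima of Q: Q(-4)=-64, Q(2)=-64.
So the global minimum of h is P(1) + Q(-4) − 4 = -1 − 64 − 4 = -69, attained at (1, -4).

-69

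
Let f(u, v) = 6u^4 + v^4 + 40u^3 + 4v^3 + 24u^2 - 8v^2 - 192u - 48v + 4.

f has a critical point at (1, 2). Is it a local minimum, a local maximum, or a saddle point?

local minimum

The mixed partial ∂²f/∂u∂v is 0, so the Hessian at any point is diag(f_uu, f_vv) = diag(24(3u^2 + 10u + 2), 4(3v^2 + 6v - 4)).
At (1, 2): H = diag(360, 80).
Both eigenvalues are positive, so H is positive definite: a local minimum.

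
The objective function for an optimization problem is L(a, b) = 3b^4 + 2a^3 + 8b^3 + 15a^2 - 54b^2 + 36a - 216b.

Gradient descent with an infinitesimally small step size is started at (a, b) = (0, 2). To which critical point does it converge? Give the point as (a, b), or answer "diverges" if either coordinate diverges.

L is separable, so gradient descent decouples: a follows -∂L/∂a, b follows -∂L/∂b.
∂L/∂a = 6(a + 2)(a + 3); at a=0 this is 36, so a decreases.
∂L/∂b = 12(b - 3)(b + 2)(b + 3); at b=2 this is -240, so b increases.
a converges to its nearest critical value -2 (a local min of the a-part); b converges to 3. The iterate converges to (-2, 3).

(-2, 3)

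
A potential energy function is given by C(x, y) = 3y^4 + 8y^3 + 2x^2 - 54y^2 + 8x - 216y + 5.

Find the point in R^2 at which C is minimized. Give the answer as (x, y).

C(x,y) separates as P(x) + Q(y) + 5, so its minimum is min P + min Q + 5.
P'(x) = 4x + 8 vanishes at x ∈ {-2}; Q'(y) = 12(y - 3)(y + 2)(y + 3) vanishes at y ∈ {-3, -2, 3}.
Local minima of P (where P''>0): P(-2)=-8. Local minima of Q: Q(-3)=189, Q(3)=-675.
So the global minimum of C is P(-2) + Q(3) + 5 = -8 − 675 + 5 = -678, attained at (-2, 3).

(-2, 3)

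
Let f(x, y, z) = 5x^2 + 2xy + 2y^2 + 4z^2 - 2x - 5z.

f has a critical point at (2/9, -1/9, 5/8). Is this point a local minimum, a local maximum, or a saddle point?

local minimum

The Hessian is constant: H = [[10, 2, 0], [2, 4, 0], [0, 0, 8]].
Leading principal minors: Δ₁ = 10, Δ₂ = 36, Δ₃ = 288.
All leading minors are positive, so H is positive definite: a local minimum.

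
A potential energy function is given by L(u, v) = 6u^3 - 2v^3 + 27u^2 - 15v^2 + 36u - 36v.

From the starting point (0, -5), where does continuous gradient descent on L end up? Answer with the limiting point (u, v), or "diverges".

(-1, -3)

L is separable, so gradient descent decouples: u follows -∂L/∂u, v follows -∂L/∂v.
∂L/∂u = 18(u + 1)(u + 2); at u=0 this is 36, so u decreases.
∂L/∂v = -6(v + 2)(v + 3); at v=-5 this is -36, so v increases.
u converges to its nearest critical value -1 (a local min of the u-part); v converges to -3. The iterate converges to (-1, -3).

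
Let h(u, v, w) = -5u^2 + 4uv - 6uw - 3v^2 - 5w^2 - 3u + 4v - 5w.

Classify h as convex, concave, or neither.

h is quadratic, so its Hessian is the constant matrix H = [[-10, 4, -6], [4, -6, 0], [-6, 0, -10]].
Leading principal minors: -10, 44, -224.
Signs alternate −, +, − ⇒ H ≺ 0 ⇒ concave.

concave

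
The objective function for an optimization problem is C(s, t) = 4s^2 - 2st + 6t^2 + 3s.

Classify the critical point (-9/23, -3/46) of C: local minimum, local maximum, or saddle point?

local minimum

The Hessian of C is constant: H = [[8, -2], [-2, 12]].
det(H) = 8·12 − (-2)² = 92.
det(H) > 0 and tr(H) = 20 > 0, so H is positive definite and the point is a local minimum.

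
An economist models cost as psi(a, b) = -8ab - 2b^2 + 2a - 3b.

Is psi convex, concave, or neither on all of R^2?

neither

psi is quadratic, so its Hessian is the constant matrix H = [[0, -8], [-8, -4]].
det(H) = -64, tr(H) = -4.
det(H) < 0, so H is indefinite: neither convex nor concave.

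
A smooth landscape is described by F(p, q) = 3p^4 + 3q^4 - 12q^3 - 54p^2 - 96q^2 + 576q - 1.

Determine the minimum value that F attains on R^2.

F(p,q) separates as A(p) + B(q) − 1, so its minimum is min A + min B − 1.
A'(p) = 12p(p - 3)(p + 3) vanishes at p ∈ {-3, 0, 3}; B'(q) = 12(q - 4)(q - 3)(q + 4) vanishes at q ∈ {-4, 3, 4}.
Local minima of A (where A''>0): A(-3)=-243, A(3)=-243. Local minima of B: B(-4)=-2304, B(4)=768.
So the global minimum of F is A(-3) + B(-4) − 1 = -243 − 2304 − 1 = -2548, attained at (-3, -4).

-2548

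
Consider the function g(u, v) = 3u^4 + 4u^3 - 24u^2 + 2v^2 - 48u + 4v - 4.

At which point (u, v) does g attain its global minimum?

g(u,v) separates as P(u) + Q(v) − 4, so its minimum is min P + min Q − 4.
P'(u) = 12(u - 2)(u + 1)(u + 2) vanishes at u ∈ {-2, -1, 2}; Q'(v) = 4v + 4 vanishes at v ∈ {-1}.
Local minima of P (where P''>0): P(-2)=16, P(2)=-112. Local minima of Q: Q(-1)=-2.
So the global minimum of g is P(2) + Q(-1) − 4 = -112 − 2 − 4 = -118, attained at (2, -1).

(2, -1)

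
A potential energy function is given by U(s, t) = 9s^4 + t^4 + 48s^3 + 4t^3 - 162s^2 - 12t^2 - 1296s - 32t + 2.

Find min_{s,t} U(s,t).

-3383

U(s,t) separates as P(s) + Q(t) + 2, so its minimum is min P + min Q + 2.
P'(s) = 36(s - 3)(s + 3)(s + 4) vanishes at s ∈ {-4, -3, 3}; Q'(t) = 4(t - 2)(t + 1)(t + 4) vanishes at t ∈ {-4, -1, 2}.
Local minima of P (where P''>0): P(-4)=1824, P(3)=-3321. Local minima of Q: Q(-4)=-64, Q(2)=-64.
So the global minimum of U is P(3) + Q(-4) + 2 = -3321 − 64 + 2 = -3383, attained at (3, -4).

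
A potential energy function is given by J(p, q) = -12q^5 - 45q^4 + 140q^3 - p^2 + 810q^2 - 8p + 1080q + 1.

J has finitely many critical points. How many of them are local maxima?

J separates as a function of p plus a function of q, so ∇J=0 decouples.
∂J/∂p = -2(p + 4) = 0 at p ∈ {-4}; ∂J/∂q = -60(q - 3)(q + 1)(q + 2)(q + 3) = 0 at q ∈ {-3, -2, -1, 3}.
The Hessian is diagonal: diag(J_pp, J_qq). Second derivatives: J_pp(-4)=-2; J_qq(-3)=720, J_qq(-2)=-300, J_qq(-1)=480, J_qq(3)=-7200.
Local maxima occur where both diagonal entries negative: (-4, -2), (-4, 3). Count: 2.

2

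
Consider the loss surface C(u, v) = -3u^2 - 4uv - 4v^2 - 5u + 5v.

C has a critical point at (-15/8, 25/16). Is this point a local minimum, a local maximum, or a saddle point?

The Hessian of C is constant: H = [[-6, -4], [-4, -8]].
det(H) = (-6)·(-8) − (-4)² = 32.
det(H) > 0 and tr(H) = -14 < 0, so H is negative definite and the point is a local maximum.

local maximum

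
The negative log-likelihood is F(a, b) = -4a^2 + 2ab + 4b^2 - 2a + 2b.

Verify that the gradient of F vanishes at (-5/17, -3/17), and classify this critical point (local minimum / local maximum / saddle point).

∇F = (-8a + 2b - 2, 2a + 8b + 2); substituting (-5/17, -3/17) gives ∇F = (0, 0), so (-5/17, -3/17) is indeed a critical point.
The Hessian of F is constant: H = [[-8, 2], [2, 8]].
det(H) = (-8)·8 − 2² = -68.
Since det(H) < 0, H is indefinite and the critical point is a saddle point.

saddle point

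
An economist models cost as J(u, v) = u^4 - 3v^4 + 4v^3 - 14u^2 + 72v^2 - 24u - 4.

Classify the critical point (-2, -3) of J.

saddle point

The mixed partial ∂²J/∂u∂v is 0, so the Hessian at any point is diag(J_uu, J_vv) = diag(4(3u^2 - 7), 12(-3v^2 + 2v + 12)).
At (-2, -3): H = diag(20, -252).
The eigenvalues have opposite signs, so H is indefinite: a saddle point.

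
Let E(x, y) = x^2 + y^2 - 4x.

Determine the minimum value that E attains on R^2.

-4

E(x,y) separates as P(x) + Q(y), so its minimum is min P + min Q.
P'(x) = 2x - 4 vanishes at x ∈ {2}; Q'(y) = 2y vanishes at y ∈ {0}.
Local minima of P (where P''>0): P(2)=-4. Local minima of Q: Q(0)=0.
So the global minimum of E is P(2) + Q(0) = -4 + 0 = -4, attained at (2, 0).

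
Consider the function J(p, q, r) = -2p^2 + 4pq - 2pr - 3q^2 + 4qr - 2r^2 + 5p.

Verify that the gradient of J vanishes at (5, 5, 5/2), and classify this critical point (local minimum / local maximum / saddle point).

local maximum

∇J = (-4p + 4q - 2r + 5, 4p - 6q + 4r, -2p + 4q - 4r); substituting (5, 5, 5/2) gives ∇J = (0, 0, 0), so (5, 5, 5/2) is indeed a critical point.
The Hessian is constant: H = [[-4, 4, -2], [4, -6, 4], [-2, 4, -4]].
Leading principal minors: Δ₁ = -4, Δ₂ = 8, Δ₃ = -8.
The minors alternate sign starting negative (−, +, −), so H is negative definite: a local maximum.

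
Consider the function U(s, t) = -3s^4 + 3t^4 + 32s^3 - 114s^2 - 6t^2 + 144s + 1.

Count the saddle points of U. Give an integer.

5

U separates as a function of s plus a function of t, so ∇U=0 decouples.
∂U/∂s = -12(s - 4)(s - 3)(s - 1) = 0 at s ∈ {1, 3, 4}; ∂U/∂t = 12t(t - 1)(t + 1) = 0 at t ∈ {-1, 0, 1}.
The Hessian is diagonal: diag(U_ss, U_tt). Second derivatives: U_ss(1)=-72, U_ss(3)=24, U_ss(4)=-36; U_tt(-1)=24, U_tt(0)=-12, U_tt(1)=24.
Saddle points occur where the two diagonal entries have opposite signs: (1, -1), (1, 1), (3, 0), (4, -1), (4, 1). Count: 5.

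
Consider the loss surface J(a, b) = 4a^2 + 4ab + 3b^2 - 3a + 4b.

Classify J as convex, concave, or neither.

convex

J is quadratic, so its Hessian is the constant matrix H = [[8, 4], [4, 6]].
det(H) = 32, tr(H) = 14.
det(H) > 0 and tr(H) > 0, so H is positive definite everywhere: convex.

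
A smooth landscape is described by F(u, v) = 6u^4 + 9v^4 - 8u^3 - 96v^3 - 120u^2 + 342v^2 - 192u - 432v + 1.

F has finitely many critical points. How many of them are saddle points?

F separates as a function of u plus a function of v, so ∇F=0 decouples.
∂F/∂u = 24(u - 4)(u + 1)(u + 2) = 0 at u ∈ {-2, -1, 4}; ∂F/∂v = 36(v - 4)(v - 3)(v - 1) = 0 at v ∈ {1, 3, 4}.
The Hessian is diagonal: diag(F_uu, F_vv). Second derivatives: F_uu(-2)=144, F_uu(-1)=-120, F_uu(4)=720; F_vv(1)=216, F_vv(3)=-72, F_vv(4)=108.
Saddle points occur where the two diagonal entries have opposite signs: (-2, 3), (-1, 1), (-1, 4), (4, 3). Count: 4.

4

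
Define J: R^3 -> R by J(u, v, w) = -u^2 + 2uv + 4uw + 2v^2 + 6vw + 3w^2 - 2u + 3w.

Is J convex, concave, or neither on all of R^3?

J is quadratic, so its Hessian is the constant matrix H = [[-2, 2, 4], [2, 4, 6], [4, 6, 6]].
Leading principal minors: -2, -12, 32.
Neither pattern holds ⇒ H is indefinite ⇒ neither convex nor concave.

neither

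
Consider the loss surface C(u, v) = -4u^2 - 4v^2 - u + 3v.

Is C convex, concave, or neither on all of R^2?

concave

C is quadratic, so its Hessian is the constant matrix H = [[-8, 0], [0, -8]].
det(H) = 64, tr(H) = -16.
det(H) > 0 and tr(H) < 0, so H is negative definite everywhere: concave.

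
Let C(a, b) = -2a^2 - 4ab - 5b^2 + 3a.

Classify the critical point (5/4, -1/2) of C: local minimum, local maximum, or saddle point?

local maximum

The Hessian of C is constant: H = [[-4, -4], [-4, -10]].
det(H) = (-4)·(-10) − (-4)² = 24.
det(H) > 0 and tr(H) = -14 < 0, so H is negative definite and the point is a local maximum.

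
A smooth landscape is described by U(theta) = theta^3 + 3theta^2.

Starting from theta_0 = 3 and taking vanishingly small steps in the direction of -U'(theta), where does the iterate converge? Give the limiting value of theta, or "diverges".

U'(theta) = 3theta(theta + 2), so U'(3) = 45.
Gradient descent moves in the -U' direction, i.e. theta is decreasing.
The nearest critical point in that direction is theta = 0, where U'' = 6 > 0 (a local minimum). The iterate converges there.

0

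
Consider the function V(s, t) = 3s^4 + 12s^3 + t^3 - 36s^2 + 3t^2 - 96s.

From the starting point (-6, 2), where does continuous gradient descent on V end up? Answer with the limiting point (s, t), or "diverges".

V is separable, so gradient descent decouples: s follows -∂V/∂s, t follows -∂V/∂t.
∂V/∂s = 12(s - 2)(s + 1)(s + 4); at s=-6 this is -960, so s increases.
∂V/∂t = 3t(t + 2); at t=2 this is 24, so t decreases.
s converges to its nearest critical value -4 (a local min of the s-part); t converges to 0. The iterate converges to (-4, 0).

(-4, 0)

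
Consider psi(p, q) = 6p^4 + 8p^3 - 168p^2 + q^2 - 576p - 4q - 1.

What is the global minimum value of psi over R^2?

psi(p,q) separates as A(p) + B(q) − 1, so its minimum is min A + min B − 1.
A'(p) = 24(p - 4)(p + 2)(p + 3) vanishes at p ∈ {-3, -2, 4}; B'(q) = 2q - 4 vanishes at q ∈ {2}.
Local minima of A (where A''>0): A(-3)=486, A(4)=-2944. Local minima of B: B(2)=-4.
So the global minimum of psi is A(4) + B(2) − 1 = -2944 − 4 − 1 = -2949, attained at (4, 2).

-2949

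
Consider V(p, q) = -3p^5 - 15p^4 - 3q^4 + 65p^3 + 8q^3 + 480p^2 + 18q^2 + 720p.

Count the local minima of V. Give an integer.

2

V separates as a function of p plus a function of q, so ∇V=0 decouples.
∂V/∂p = -15(p - 4)(p + 1)(p + 3)(p + 4) = 0 at p ∈ {-4, -3, -1, 4}; ∂V/∂q = -12q(q - 3)(q + 1) = 0 at q ∈ {-1, 0, 3}.
The Hessian is diagonal: diag(V_pp, V_qq). Second derivatives: V_pp(-4)=360, V_pp(-3)=-210, V_pp(-1)=450, V_pp(4)=-4200; V_qq(-1)=-48, V_qq(0)=36, V_qq(3)=-144.
Local minima occur where both diagonal entries positive: (-4, 0), (-1, 0). Count: 2.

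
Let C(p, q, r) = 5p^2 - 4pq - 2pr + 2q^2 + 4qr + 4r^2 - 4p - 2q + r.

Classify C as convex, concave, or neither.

convex

C is quadratic, so its Hessian is the constant matrix H = [[10, -4, -2], [-4, 4, 4], [-2, 4, 8]].
Leading principal minors: 10, 24, 80.
All positive ⇒ H ≻ 0 ⇒ convex.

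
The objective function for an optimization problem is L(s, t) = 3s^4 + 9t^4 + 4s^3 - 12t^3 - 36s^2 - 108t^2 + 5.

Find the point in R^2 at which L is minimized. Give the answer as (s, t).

(-3, 3)

L(s,t) separates as P(s) + Q(t) + 5, so its minimum is min P + min Q + 5.
P'(s) = 12s(s - 2)(s + 3) vanishes at s ∈ {-3, 0, 2}; Q'(t) = 36t(t - 3)(t + 2) vanishes at t ∈ {-2, 0, 3}.
Local minima of P (where P''>0): P(-3)=-189, P(2)=-64. Local minima of Q: Q(-2)=-192, Q(3)=-567.
So the global minimum of L is P(-3) + Q(3) + 5 = -189 − 567 + 5 = -751, attained at (-3, 3).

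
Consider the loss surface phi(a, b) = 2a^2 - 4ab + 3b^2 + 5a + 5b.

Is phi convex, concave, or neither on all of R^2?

phi is quadratic, so its Hessian is the constant matrix H = [[4, -4], [-4, 6]].
det(H) = 8, tr(H) = 10.
det(H) > 0 and tr(H) > 0, so H is positive definite everywhere: convex.

convex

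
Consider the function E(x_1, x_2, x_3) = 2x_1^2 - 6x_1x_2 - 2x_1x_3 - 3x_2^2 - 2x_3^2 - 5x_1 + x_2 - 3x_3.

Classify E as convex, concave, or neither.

neither

E is quadratic, so its Hessian is the constant matrix H = [[4, -6, -2], [-6, -6, 0], [-2, 0, -4]].
Leading principal minors: 4, -60, 264.
Neither pattern holds ⇒ H is indefinite ⇒ neither convex nor concave.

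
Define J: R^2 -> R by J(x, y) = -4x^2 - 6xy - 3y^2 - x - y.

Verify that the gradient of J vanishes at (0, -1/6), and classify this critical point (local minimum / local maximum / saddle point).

local maximum

∇J = (-8x - 6y - 1, -6x - 6y - 1); substituting (0, -1/6) gives ∇J = (0, 0), so (0, -1/6) is indeed a critical point.
The Hessian of J is constant: H = [[-8, -6], [-6, -6]].
det(H) = (-8)·(-6) − (-6)² = 12.
det(H) > 0 and tr(H) = -14 < 0, so H is negative definite and the point is a local maximum.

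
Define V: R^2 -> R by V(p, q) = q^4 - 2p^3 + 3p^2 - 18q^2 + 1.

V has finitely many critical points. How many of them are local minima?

V separates as a function of p plus a function of q, so ∇V=0 decouples.
∂V/∂p = -6p(p - 1) = 0 at p ∈ {0, 1}; ∂V/∂q = 4q(q - 3)(q + 3) = 0 at q ∈ {-3, 0, 3}.
The Hessian is diagonal: diag(V_pp, V_qq). Second derivatives: V_pp(0)=6, V_pp(1)=-6; V_qq(-3)=72, V_qq(0)=-36, V_qq(3)=72.
Local minima occur where both diagonal entries positive: (0, -3), (0, 3). Count: 2.

2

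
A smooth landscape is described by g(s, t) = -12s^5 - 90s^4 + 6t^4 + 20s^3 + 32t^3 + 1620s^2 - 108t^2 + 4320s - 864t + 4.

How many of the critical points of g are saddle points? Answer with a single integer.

6

g separates as a function of s plus a function of t, so ∇g=0 decouples.
∂g/∂s = -60(s - 3)(s + 2)(s + 3)(s + 4) = 0 at s ∈ {-4, -3, -2, 3}; ∂g/∂t = 24(t - 3)(t + 3)(t + 4) = 0 at t ∈ {-4, -3, 3}.
The Hessian is diagonal: diag(g_ss, g_tt). Second derivatives: g_ss(-4)=840, g_ss(-3)=-360, g_ss(-2)=600, g_ss(3)=-12600; g_tt(-4)=168, g_tt(-3)=-144, g_tt(3)=1008.
Saddle points occur where the two diagonal entries have opposite signs: (-4, -3), (-3, -4), (-3, 3), (-2, -3), (3, -4), (3, 3). Count: 6.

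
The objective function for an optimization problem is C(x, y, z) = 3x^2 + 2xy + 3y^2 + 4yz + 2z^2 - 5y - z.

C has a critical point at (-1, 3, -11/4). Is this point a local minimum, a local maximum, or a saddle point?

local minimum

The Hessian is constant: H = [[6, 2, 0], [2, 6, 4], [0, 4, 4]].
Leading principal minors: Δ₁ = 6, Δ₂ = 32, Δ₃ = 32.
All leading minors are positive, so H is positive definite: a local minimum.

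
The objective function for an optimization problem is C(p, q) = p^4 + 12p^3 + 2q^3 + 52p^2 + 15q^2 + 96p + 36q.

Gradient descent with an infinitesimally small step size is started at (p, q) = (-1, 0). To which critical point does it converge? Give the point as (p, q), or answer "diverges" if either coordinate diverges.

C is separable, so gradient descent decouples: p follows -∂C/∂p, q follows -∂C/∂q.
∂C/∂p = 4(p + 2)(p + 3)(p + 4); at p=-1 this is 24, so p decreases.
∂C/∂q = 6(q + 2)(q + 3); at q=0 this is 36, so q decreases.
p converges to its nearest critical value -2 (a local min of the p-part); q converges to -2. The iterate converges to (-2, -2).

(-2, -2)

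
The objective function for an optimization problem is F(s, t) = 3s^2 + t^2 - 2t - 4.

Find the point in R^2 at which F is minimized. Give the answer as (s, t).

F(s,t) separates as P(s) + Q(t) − 4, so its minimum is min P + min Q − 4.
P'(s) = 6s vanishes at s ∈ {0}; Q'(t) = 2(t - 1) vanishes at t ∈ {1}.
Local minima of P (where P''>0): P(0)=0. Local minima of Q: Q(1)=-1.
So the global minimum of F is P(0) + Q(1) − 4 = 0 − 1 − 4 = -5, attained at (0, 1).

(0, 1)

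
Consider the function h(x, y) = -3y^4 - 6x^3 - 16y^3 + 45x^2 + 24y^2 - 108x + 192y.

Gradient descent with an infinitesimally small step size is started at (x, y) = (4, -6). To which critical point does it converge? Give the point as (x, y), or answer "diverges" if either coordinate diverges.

h is separable, so gradient descent decouples: x follows -∂h/∂x, y follows -∂h/∂y.
∂h/∂x = -18(x - 3)(x - 2); at x=4 this is -36, so x increases.
∂h/∂y = -12(y - 2)(y + 2)(y + 4); at y=-6 this is 768, so y decreases.
The x-coordinate has no critical point in that direction and runs off to infinity.

diverges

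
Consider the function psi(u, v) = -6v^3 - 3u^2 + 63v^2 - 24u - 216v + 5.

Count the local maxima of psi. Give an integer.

psi separates as a function of u plus a function of v, so ∇psi=0 decouples.
∂psi/∂u = -6(u + 4) = 0 at u ∈ {-4}; ∂psi/∂v = -18(v - 4)(v - 3) = 0 at v ∈ {3, 4}.
The Hessian is diagonal: diag(psi_uu, psi_vv). Second derivatives: psi_uu(-4)=-6; psi_vv(3)=18, psi_vv(4)=-18.
Local maxima occur where both diagonal entries negative: (-4, 4). Count: 1.

1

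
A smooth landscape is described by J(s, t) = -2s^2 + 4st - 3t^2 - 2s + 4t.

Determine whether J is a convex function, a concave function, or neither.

J is quadratic, so its Hessian is the constant matrix H = [[-4, 4], [4, -6]].
det(H) = 8, tr(H) = -10.
det(H) > 0 and tr(H) < 0, so H is negative definite everywhere: concave.

concave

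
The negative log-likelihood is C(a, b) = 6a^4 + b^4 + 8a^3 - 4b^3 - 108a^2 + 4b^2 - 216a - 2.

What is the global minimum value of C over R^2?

C(a,b) separates as P(a) + Q(b) − 2, so its minimum is min P + min Q − 2.
P'(a) = 24(a - 3)(a + 1)(a + 3) vanishes at a ∈ {-3, -1, 3}; Q'(b) = 4b(b - 2)(b - 1) vanishes at b ∈ {0, 1, 2}.
Local minima of P (where P''>0): P(-3)=-54, P(3)=-918. Local minima of Q: Q(0)=0, Q(2)=0.
So the global minimum of C is P(3) + Q(0) − 2 = -918 + 0 − 2 = -920, attained at (3, 0).

-920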